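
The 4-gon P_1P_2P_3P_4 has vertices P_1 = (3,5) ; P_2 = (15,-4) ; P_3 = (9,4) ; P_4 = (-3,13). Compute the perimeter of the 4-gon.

|P_1P_2| = √((12)² + (-9)²) = √225 = 15
|P_2P_3| = √((-6)² + (8)²) = √100 = 10
|P_3P_4| = √((-12)² + (9)²) = √225 = 15
|P_4P_1| = √((6)² + (-8)²) = √100 = 10
Perimeter = 15 + 10 + 15 + 10 = 50.

50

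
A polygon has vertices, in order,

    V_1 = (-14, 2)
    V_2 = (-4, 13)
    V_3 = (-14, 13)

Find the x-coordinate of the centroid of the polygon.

Apply the surveyor's formula. First the cross-terms c_i = x_i·y_{i+1} − x_{i+1}·y_i:
  -174, 130, 154  ⇒  2A = 110, A = 55.
Then Σ (x_i + x_{i+1})·c_i = -3520, so x̄ = -3520 / (6·55) = -32/3.

-32/3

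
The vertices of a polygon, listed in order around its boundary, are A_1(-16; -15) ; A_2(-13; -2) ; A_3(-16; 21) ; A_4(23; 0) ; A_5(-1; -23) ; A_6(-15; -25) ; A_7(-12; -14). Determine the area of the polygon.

967

Apply the surveyor's formula: 2A = Σ (x_i·y_{i+1} − x_{i+1}·y_i), indices taken mod 7.
Σ = (-163) + (-305) + (-483) + (-529) + (-320) + (-90) + (-44) = -1934
Area = |Σ|/2 = 967.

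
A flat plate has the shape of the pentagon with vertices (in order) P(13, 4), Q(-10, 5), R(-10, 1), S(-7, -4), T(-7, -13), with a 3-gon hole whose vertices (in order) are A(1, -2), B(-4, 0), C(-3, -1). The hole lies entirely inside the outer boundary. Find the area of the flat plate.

196.5

Outer boundary:
Apply the surveyor's formula: 2A = Σ (x_i·y_{i+1} − x_{i+1}·y_i), indices taken mod 5.
P→Q: (13)(5) − (-10)(4) = 105
Q→R: (-10)(1) − (-10)(5) = 40
R→S: (-10)(-4) − (-7)(1) = 47
S→T: (-7)(-13) − (-7)(-4) = 63
T→P: (-7)(4) − (13)(-13) = 141
Σ = 396
Area = |Σ|/2 = 198.
Hole:
Σ = (-8) + (4) + (7) = 3
Area = |Σ|/2 = 1.5.
Net area = 198 − 1.5 = 196.5.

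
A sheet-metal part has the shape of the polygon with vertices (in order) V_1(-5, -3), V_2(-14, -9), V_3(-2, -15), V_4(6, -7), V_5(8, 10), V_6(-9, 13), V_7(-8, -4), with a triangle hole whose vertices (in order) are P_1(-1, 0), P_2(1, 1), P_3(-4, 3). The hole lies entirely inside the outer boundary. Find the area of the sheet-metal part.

Outer boundary:
Apply the shoelace (surveyor's) formula: 2A = Σ (x_i·y_{i+1} − x_{i+1}·y_i), indices taken mod 7.
V_1→V_2: (-5)(-9) − (-14)(-3) = 3
V_2→V_3: (-14)(-15) − (-2)(-9) = 192
V_3→V_4: (-2)(-7) − (6)(-15) = 104
V_4→V_5: (6)(10) − (8)(-7) = 116
V_5→V_6: (8)(13) − (-9)(10) = 194
V_6→V_7: (-9)(-4) − (-8)(13) = 140
V_7→V_1: (-8)(-3) − (-5)(-4) = 4
Σ = 753
Area = |Σ|/2 = 376.5.
Hole:
Apply the shoelace formula: 2A = Σ (x_i·y_{i+1} − x_{i+1}·y_i), indices taken mod 3.
P_1→P_2: (-1)(1) − (1)(0) = -1
P_2→P_3: (1)(3) − (-4)(1) = 7
P_3→P_1: (-4)(0) − (-1)(3) = 3
Σ = 9
Area = |Σ|/2 = 4.5.
Net area = 376.5 − 4.5 = 372.

372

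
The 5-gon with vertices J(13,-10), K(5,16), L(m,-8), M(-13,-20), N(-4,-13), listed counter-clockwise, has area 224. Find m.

-1

Write out the shoelace sum; only the two edges meeting at L involve m:
2·Area = [(5·(-8) − m·16) + (m·(-20) − (-13)·(-8))] + 556
       = -36·m + 412 = 448
⇒ m = -1.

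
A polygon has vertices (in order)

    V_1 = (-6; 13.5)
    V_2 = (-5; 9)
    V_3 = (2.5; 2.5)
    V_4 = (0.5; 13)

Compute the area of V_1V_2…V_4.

V_1→V_2: (-6)(9) − (-5)(13.5) = 13.5
V_2→V_3: (-5)(2.5) − (2.5)(9) = -35
V_3→V_4: (2.5)(13) − (0.5)(2.5) = 31.25
V_4→V_1: (0.5)(13.5) − (-6)(13) = 84.75
Σ = 94.5
Area = |Σ|/2 = 47.25.

47.25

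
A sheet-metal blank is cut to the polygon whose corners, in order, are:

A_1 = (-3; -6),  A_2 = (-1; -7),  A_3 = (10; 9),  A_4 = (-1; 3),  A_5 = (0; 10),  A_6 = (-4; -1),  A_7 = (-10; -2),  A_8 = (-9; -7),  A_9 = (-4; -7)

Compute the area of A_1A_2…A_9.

116.5

Apply the surveyor's formula: 2A = Σ (x_i·y_{i+1} − x_{i+1}·y_i), indices taken mod 9.
A_1→A_2: (-3)(-7) − (-1)(-6) = 15
A_2→A_3: (-1)(9) − (10)(-7) = 61
A_3→A_4: (10)(3) − (-1)(9) = 39
A_4→A_5: (-1)(10) − (0)(3) = -10
A_5→A_6: (0)(-1) − (-4)(10) = 40
A_6→A_7: (-4)(-2) − (-10)(-1) = -2
A_7→A_8: (-10)(-7) − (-9)(-2) = 52
A_8→A_9: (-9)(-7) − (-4)(-7) = 35
A_9→A_1: (-4)(-6) − (-3)(-7) = 3
Σ = 233
Area = |Σ|/2 = 116.5.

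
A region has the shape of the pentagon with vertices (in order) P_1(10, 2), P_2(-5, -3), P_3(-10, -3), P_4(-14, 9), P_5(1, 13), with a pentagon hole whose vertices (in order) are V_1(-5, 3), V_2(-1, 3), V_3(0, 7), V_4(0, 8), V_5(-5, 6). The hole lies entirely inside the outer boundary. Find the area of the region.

225

Outer boundary:
Apply the surveyor's formula: 2A = Σ (x_i·y_{i+1} − x_{i+1}·y_i), indices taken mod 5.
P_1→P_2: (10)(-3) − (-5)(2) = -20
P_2→P_3: (-5)(-3) − (-10)(-3) = -15
P_3→P_4: (-10)(9) − (-14)(-3) = -132
P_4→P_5: (-14)(13) − (1)(9) = -191
P_5→P_1: (1)(2) − (10)(13) = -128
Σ = -486
Area = |Σ|/2 = 243.
Hole:
Apply Gauss's area formula: 2A = Σ (x_i·y_{i+1} − x_{i+1}·y_i), indices taken mod 5.
Σ = (-12) + (-7) + (0) + (40) + (15) = 36
Area = |Σ|/2 = 18.
Net area = 243 − 18 = 225.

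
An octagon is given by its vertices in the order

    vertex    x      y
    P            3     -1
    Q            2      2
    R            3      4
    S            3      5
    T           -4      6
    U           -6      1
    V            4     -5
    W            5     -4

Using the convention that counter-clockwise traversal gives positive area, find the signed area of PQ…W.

62.5

Apply the shoelace formula: 2A = Σ (x_i·y_{i+1} − x_{i+1}·y_i), indices taken mod 8.
P→Q: (3)(2) − (2)(-1) = 8
Q→R: (2)(4) − (3)(2) = 2
R→S: (3)(5) − (3)(4) = 3
S→T: (3)(6) − (-4)(5) = 38
T→U: (-4)(1) − (-6)(6) = 32
U→V: (-6)(-5) − (4)(1) = 26
V→W: (4)(-4) − (5)(-5) = 9
W→P: (5)(-1) − (3)(-4) = 7
Σ = 125
Signed area = Σ/2 = 62.5 (positive ⇒ counter-clockwise traversal).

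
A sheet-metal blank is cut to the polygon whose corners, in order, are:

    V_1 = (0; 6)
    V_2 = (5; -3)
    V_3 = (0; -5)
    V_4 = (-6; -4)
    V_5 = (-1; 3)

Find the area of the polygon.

Apply the shoelace (surveyor's) formula: 2A = Σ (x_i·y_{i+1} − x_{i+1}·y_i), indices taken mod 5.
Σ = (-30) + (-25) + (-30) + (-22) + (-6) = -113
Area = |Σ|/2 = 56.5.

56.5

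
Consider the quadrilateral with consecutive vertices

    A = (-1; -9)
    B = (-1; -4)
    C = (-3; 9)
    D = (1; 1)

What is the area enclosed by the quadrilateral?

23

Σ = (-5) + (-21) + (-12) + (-8) = -46
Area = |Σ|/2 = 23.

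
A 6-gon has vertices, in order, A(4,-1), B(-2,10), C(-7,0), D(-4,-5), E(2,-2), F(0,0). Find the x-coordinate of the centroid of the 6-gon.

Apply Gauss's area formula. First the cross-terms c_i = x_i·y_{i+1} − x_{i+1}·y_i:
  38, 70, 35, 18, 0, 0  ⇒  2A = 161, A = 80.5.
Then Σ (x_i + x_{i+1})·c_i = -975, so x̄ = -975 / (6·80.5) = -325/161.

-325/161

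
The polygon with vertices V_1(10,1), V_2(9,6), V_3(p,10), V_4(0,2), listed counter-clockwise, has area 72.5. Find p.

Write out the shoelace sum; only the two edges meeting at V_3 involve p:
2·Area = [(9·10 − p·6) + (p·2 − 0·10)] + 31
       = -4·p + 121 = 145
⇒ p = -6.

-6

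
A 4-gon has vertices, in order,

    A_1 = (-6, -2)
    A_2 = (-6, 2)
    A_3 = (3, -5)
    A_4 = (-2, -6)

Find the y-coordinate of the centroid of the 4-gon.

Apply the surveyor's formula. First the cross-terms c_i = x_i·y_{i+1} − x_{i+1}·y_i:
  -24, 24, -28, -32  ⇒  2A = -60, A = -30.
Then Σ (y_i + y_{i+1})·c_i = 492, so ȳ = 492 / (6·(-30)) = -41/15.

-41/15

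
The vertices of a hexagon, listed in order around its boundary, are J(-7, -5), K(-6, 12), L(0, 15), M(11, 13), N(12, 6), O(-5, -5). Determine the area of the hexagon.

Apply the shoelace formula: 2A = Σ (x_i·y_{i+1} − x_{i+1}·y_i), indices taken mod 6.
Σ = (-114) + (-90) + (-165) + (-90) + (-30) + (-10) = -499
Area = |Σ|/2 = 249.5.

249.5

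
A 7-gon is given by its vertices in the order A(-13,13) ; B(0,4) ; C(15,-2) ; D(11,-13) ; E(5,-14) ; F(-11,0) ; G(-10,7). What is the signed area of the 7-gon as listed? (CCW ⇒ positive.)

Σ = (-52) + (-60) + (-173) + (-89) + (-154) + (-77) + (-39) = -644
Signed area = Σ/2 = -322 (negative ⇒ clockwise traversal).

-322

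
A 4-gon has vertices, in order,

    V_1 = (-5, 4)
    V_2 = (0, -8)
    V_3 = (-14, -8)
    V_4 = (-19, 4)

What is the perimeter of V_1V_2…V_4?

54

|V_1V_2| = √((5)² + (-12)²) = √169 = 13
|V_2V_3| = √((-14)² + (0)²) = √196 = 14
|V_3V_4| = √((-5)² + (12)²) = √169 = 13
|V_4V_1| = √((14)² + (0)²) = √196 = 14
Perimeter = 13 + 14 + 13 + 14 = 54.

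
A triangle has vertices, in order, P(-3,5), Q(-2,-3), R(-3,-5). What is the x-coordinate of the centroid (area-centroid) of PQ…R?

Apply the shoelace (surveyor's) formula. First the cross-terms c_i = x_i·y_{i+1} − x_{i+1}·y_i:
  19, 1, -30  ⇒  2A = -10, A = -5.
Then Σ (x_i + x_{i+1})·c_i = 80, so x̄ = 80 / (6·(-5)) = -8/3.

-8/3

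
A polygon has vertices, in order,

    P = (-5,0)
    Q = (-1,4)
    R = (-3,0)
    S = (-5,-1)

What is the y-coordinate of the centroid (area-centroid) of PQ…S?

1

Apply the shoelace formula. First the cross-terms c_i = x_i·y_{i+1} − x_{i+1}·y_i:
  -20, 12, 3, -5  ⇒  2A = -10, A = -5.
Then Σ (y_i + y_{i+1})·c_i = -30, so ȳ = -30 / (6·(-5)) = 1.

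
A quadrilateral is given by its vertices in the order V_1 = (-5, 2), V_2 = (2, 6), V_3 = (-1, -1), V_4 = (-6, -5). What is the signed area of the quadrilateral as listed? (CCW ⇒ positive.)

Apply the shoelace formula: 2A = Σ (x_i·y_{i+1} − x_{i+1}·y_i), indices taken mod 4.
Σ = (-34) + (4) + (-1) + (-37) = -68
Signed area = Σ/2 = -34 (negative ⇒ clockwise traversal).

-34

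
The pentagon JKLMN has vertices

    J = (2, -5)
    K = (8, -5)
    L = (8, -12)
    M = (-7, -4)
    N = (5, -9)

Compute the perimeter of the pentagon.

|JK| = √((6)² + (0)²) = √36 = 6
|KL| = √((0)² + (-7)²) = √49 = 7
|LM| = √((-15)² + (8)²) = √289 = 17
|MN| = √((12)² + (-5)²) = √169 = 13
|NJ| = √((-3)² + (4)²) = √25 = 5
Perimeter = 6 + 7 + 17 + 13 + 5 = 48.

48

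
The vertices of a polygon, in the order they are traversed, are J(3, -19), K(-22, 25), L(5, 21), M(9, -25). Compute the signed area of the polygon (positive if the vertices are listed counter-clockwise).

J→K: (3)(25) − (-22)(-19) = -343
K→L: (-22)(21) − (5)(25) = -587
L→M: (5)(-25) − (9)(21) = -314
M→J: (9)(-19) − (3)(-25) = -96
Σ = -1340
Signed area = Σ/2 = -670 (negative ⇒ clockwise traversal).

-670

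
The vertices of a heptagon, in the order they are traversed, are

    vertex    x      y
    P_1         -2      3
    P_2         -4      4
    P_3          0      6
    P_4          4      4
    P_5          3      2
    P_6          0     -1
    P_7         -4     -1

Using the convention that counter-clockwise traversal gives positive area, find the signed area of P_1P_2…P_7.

-34.5

Apply the shoelace (surveyor's) formula: 2A = Σ (x_i·y_{i+1} − x_{i+1}·y_i), indices taken mod 7.
P_1→P_2: (-2)(4) − (-4)(3) = 4
P_2→P_3: (-4)(6) − (0)(4) = -24
P_3→P_4: (0)(4) − (4)(6) = -24
P_4→P_5: (4)(2) − (3)(4) = -4
P_5→P_6: (3)(-1) − (0)(2) = -3
P_6→P_7: (0)(-1) − (-4)(-1) = -4
P_7→P_1: (-4)(3) − (-2)(-1) = -14
Σ = -69
Signed area = Σ/2 = -34.5 (negative ⇒ clockwise traversal).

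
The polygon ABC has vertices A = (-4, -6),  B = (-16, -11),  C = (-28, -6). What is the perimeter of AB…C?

|AB| = √((-12)² + (-5)²) = √169 = 13
|BC| = √((-12)² + (5)²) = √169 = 13
|CA| = √((24)² + (0)²) = √576 = 24
Perimeter = 13 + 13 + 24 = 50.

50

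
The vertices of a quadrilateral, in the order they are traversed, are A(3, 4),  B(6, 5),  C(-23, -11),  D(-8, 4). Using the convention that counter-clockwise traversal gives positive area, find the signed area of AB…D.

-92

Σ = (-9) + (49) + (-180) + (-44) = -184
Signed area = Σ/2 = -92 (negative ⇒ clockwise traversal).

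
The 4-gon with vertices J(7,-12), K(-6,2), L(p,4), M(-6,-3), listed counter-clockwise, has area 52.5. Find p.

The doubled signed area Σ (x_i y_{i+1} − x_{i+1} y_i) is linear in p.
With p=0 it equals 35; the coefficient of p is -5 (from the two edges through L).
So -5·p + 35 = 2·52.5 = 105 ⇒ p = -14.

-14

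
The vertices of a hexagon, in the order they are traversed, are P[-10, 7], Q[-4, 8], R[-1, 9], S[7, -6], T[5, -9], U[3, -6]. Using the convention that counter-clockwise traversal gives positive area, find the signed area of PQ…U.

-106

Apply the surveyor's formula: 2A = Σ (x_i·y_{i+1} − x_{i+1}·y_i), indices taken mod 6.
Σ = (-52) + (-28) + (-57) + (-33) + (-3) + (-39) = -212
Signed area = Σ/2 = -106 (negative ⇒ clockwise traversal).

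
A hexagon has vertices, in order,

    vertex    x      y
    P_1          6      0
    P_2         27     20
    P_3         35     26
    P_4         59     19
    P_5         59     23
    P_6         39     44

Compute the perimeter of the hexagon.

|P_1P_2| = √((21)² + (20)²) = √841 = 29
|P_2P_3| = √((8)² + (6)²) = √100 = 10
|P_3P_4| = √((24)² + (-7)²) = √625 = 25
|P_4P_5| = √((0)² + (4)²) = √16 = 4
|P_5P_6| = √((-20)² + (21)²) = √841 = 29
|P_6P_1| = √((-33)² + (-44)²) = √3025 = 55
Perimeter = 29 + 10 + 25 + 4 + 29 + 55 = 152.

152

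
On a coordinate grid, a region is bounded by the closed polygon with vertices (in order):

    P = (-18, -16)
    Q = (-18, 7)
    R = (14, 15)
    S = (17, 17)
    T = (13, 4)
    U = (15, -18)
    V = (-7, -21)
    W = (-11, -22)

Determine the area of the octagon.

Apply the surveyor's formula: 2A = Σ (x_i·y_{i+1} − x_{i+1}·y_i), indices taken mod 8.
Cross-terms: -414, -368, -17, -153, -294, -441, -77, -220  ⇒  Σ = -1984
Area = |Σ|/2 = 992.

992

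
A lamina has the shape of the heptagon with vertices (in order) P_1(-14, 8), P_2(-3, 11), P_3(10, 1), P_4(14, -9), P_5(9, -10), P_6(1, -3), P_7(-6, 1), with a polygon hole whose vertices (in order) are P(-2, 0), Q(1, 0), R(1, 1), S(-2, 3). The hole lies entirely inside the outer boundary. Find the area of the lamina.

231

Outer boundary:
P_1→P_2: (-14)(11) − (-3)(8) = -130
P_2→P_3: (-3)(1) − (10)(11) = -113
P_3→P_4: (10)(-9) − (14)(1) = -104
P_4→P_5: (14)(-10) − (9)(-9) = -59
P_5→P_6: (9)(-3) − (1)(-10) = -17
P_6→P_7: (1)(1) − (-6)(-3) = -17
P_7→P_1: (-6)(8) − (-14)(1) = -34
Σ = -474
Area = |Σ|/2 = 237.
Hole:
Cross-terms: 0, 1, 5, 6  ⇒  Σ = 12
Area = |Σ|/2 = 6.
Net area = 237 − 6 = 231.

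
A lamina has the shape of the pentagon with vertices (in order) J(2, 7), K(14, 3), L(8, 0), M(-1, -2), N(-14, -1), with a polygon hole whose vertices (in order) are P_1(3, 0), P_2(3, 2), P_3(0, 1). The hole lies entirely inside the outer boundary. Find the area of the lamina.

Outer boundary:
Apply the shoelace formula: 2A = Σ (x_i·y_{i+1} − x_{i+1}·y_i), indices taken mod 5.
Cross-terms: -92, -24, -16, -27, -96  ⇒  Σ = -255
Area = |Σ|/2 = 127.5.
Hole:
Σ = (6) + (3) + (-3) = 6
Area = |Σ|/2 = 3.
Net area = 127.5 − 3 = 124.5.

124.5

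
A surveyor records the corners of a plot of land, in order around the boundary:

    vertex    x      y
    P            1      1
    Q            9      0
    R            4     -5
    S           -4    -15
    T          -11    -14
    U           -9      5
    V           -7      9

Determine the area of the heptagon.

243

Cross-terms: -9, -45, -80, -109, -181, -46, -16  ⇒  Σ = -486
Area = |Σ|/2 = 243.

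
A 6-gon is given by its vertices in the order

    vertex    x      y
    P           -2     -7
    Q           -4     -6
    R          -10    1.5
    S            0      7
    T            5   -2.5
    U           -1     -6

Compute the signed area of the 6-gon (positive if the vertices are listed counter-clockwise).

-112.25

Apply the surveyor's formula: 2A = Σ (x_i·y_{i+1} − x_{i+1}·y_i), indices taken mod 6.
Σ = (-16) + (-66) + (-70) + (-35) + (-32.5) + (-5) = -224.5
Signed area = Σ/2 = -112.25 (negative ⇒ clockwise traversal).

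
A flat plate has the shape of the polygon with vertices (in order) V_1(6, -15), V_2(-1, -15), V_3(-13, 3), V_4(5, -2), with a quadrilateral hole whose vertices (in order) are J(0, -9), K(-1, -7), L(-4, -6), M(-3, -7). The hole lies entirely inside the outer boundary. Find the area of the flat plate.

174.5

Outer boundary:
Σ = (-105) + (-198) + (11) + (-63) = -355
Area = |Σ|/2 = 177.5.
Hole:
J→K: (0)(-7) − (-1)(-9) = -9
K→L: (-1)(-6) − (-4)(-7) = -22
L→M: (-4)(-7) − (-3)(-6) = 10
M→J: (-3)(-9) − (0)(-7) = 27
Σ = 6
Area = |Σ|/2 = 3.
Net area = 177.5 − 3 = 174.5.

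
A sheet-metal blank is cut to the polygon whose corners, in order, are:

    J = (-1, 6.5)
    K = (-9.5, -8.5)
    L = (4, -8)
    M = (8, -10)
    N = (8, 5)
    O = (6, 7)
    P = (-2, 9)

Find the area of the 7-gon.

Apply Gauss's area formula: 2A = Σ (x_i·y_{i+1} − x_{i+1}·y_i), indices taken mod 7.
Σ = (70.25) + (110) + (24) + (120) + (26) + (68) + (-4) = 414.25
Area = |Σ|/2 = 207.125.

207.125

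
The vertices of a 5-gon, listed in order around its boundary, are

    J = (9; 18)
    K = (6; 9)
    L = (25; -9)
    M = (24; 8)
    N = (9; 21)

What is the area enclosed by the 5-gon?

J→K: (9)(9) − (6)(18) = -27
K→L: (6)(-9) − (25)(9) = -279
L→M: (25)(8) − (24)(-9) = 416
M→N: (24)(21) − (9)(8) = 432
N→J: (9)(18) − (9)(21) = -27
Σ = 515
Area = |Σ|/2 = 257.5.

257.5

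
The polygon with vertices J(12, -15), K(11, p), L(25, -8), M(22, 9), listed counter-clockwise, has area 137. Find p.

-18

Write out the shoelace sum; only the two edges meeting at K involve p:
2·Area = [(12·p − 11·(-15)) + (11·(-8) − 25·p)] + -37
       = -13·p + 40 = 274
⇒ p = -18.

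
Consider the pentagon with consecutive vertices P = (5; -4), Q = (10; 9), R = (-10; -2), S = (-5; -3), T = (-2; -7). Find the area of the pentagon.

Apply the surveyor's formula: 2A = Σ (x_i·y_{i+1} − x_{i+1}·y_i), indices taken mod 5.
Cross-terms: 85, 70, 20, 29, 43  ⇒  Σ = 247
Area = |Σ|/2 = 123.5.

123.5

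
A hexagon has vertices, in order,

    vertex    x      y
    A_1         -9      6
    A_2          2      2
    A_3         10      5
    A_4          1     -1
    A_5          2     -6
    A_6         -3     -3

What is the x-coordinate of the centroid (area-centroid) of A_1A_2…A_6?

Apply the surveyor's formula. First the cross-terms c_i = x_i·y_{i+1} − x_{i+1}·y_i:
  -30, -10, -15, -4, -24, -45  ⇒  2A = -128, A = -64.
Then Σ (x_i + x_{i+1})·c_i = 477, so x̄ = 477 / (6·(-64)) = -1.2421875.

-1.2421875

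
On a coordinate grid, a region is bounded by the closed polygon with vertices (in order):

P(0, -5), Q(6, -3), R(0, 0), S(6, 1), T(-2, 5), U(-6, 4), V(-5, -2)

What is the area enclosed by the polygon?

Σ = (30) + (0) + (0) + (32) + (22) + (32) + (25) = 141
Area = |Σ|/2 = 70.5.

70.5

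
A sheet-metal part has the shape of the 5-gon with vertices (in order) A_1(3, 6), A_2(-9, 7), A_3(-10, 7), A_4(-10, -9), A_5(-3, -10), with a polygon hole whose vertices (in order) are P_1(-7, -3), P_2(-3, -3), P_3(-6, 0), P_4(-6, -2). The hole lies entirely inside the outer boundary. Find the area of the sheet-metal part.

Outer boundary:
Apply the shoelace (surveyor's) formula: 2A = Σ (x_i·y_{i+1} − x_{i+1}·y_i), indices taken mod 5.
Cross-terms: 75, 7, 160, 73, 12  ⇒  Σ = 327
Area = |Σ|/2 = 163.5.
Hole:
Apply the shoelace formula: 2A = Σ (x_i·y_{i+1} − x_{i+1}·y_i), indices taken mod 4.
Σ = (12) + (-18) + (12) + (4) = 10
Area = |Σ|/2 = 5.
Net area = 163.5 − 5 = 158.5.

158.5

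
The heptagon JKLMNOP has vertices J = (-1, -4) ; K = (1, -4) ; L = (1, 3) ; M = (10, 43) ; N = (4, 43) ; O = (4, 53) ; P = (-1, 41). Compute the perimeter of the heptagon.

|JK| = √((2)² + (0)²) = √4 = 2
|KL| = √((0)² + (7)²) = √49 = 7
|LM| = √((9)² + (40)²) = √1681 = 41
|MN| = √((-6)² + (0)²) = √36 = 6
|NO| = √((0)² + (10)²) = √100 = 10
|OP| = √((-5)² + (-12)²) = √169 = 13
|PJ| = √((0)² + (-45)²) = √2025 = 45
Perimeter = 2 + 7 + 41 + 6 + 10 + 13 + 45 = 124.

124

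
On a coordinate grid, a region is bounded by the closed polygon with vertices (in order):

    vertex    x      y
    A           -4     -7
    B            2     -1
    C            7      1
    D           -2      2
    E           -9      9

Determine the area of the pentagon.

71

Apply the shoelace (surveyor's) formula: 2A = Σ (x_i·y_{i+1} − x_{i+1}·y_i), indices taken mod 5.
A→B: (-4)(-1) − (2)(-7) = 18
B→C: (2)(1) − (7)(-1) = 9
C→D: (7)(2) − (-2)(1) = 16
D→E: (-2)(9) − (-9)(2) = 0
E→A: (-9)(-7) − (-4)(9) = 99
Σ = 142
Area = |Σ|/2 = 71.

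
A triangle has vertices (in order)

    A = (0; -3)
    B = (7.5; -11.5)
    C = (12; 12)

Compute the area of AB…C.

107.25

Cross-terms: 22.5, 228, -36  ⇒  Σ = 214.5
Area = |Σ|/2 = 107.25.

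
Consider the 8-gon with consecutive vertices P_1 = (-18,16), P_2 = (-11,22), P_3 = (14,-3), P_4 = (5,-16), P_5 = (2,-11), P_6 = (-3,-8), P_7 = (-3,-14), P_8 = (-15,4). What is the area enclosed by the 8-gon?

Cross-terms: -220, -275, -209, -23, -49, 18, -222, -168  ⇒  Σ = -1148
Area = |Σ|/2 = 574.

574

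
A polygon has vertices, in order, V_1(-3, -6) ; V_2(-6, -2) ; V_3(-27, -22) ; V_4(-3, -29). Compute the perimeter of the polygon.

|V_1V_2| = √((-3)² + (4)²) = √25 = 5
|V_2V_3| = √((-21)² + (-20)²) = √841 = 29
|V_3V_4| = √((24)² + (-7)²) = √625 = 25
|V_4V_1| = √((0)² + (23)²) = √529 = 23
Perimeter = 5 + 29 + 25 + 23 = 82.

82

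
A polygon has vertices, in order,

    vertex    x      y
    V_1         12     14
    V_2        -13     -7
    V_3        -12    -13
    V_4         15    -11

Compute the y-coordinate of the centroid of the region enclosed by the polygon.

Apply the surveyor's formula. First the cross-terms c_i = x_i·y_{i+1} − x_{i+1}·y_i:
  98, 85, 327, 342  ⇒  2A = 852, A = 426.
Then Σ (y_i + y_{i+1})·c_i = -7836, so ȳ = -7836 / (6·426) = -653/213.

-653/213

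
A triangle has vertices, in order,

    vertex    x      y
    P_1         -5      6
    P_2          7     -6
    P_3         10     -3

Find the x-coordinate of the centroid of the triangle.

4

Apply Gauss's area formula. First the cross-terms c_i = x_i·y_{i+1} − x_{i+1}·y_i:
  -12, 39, 45  ⇒  2A = 72, A = 36.
Then Σ (x_i + x_{i+1})·c_i = 864, so x̄ = 864 / (6·36) = 4.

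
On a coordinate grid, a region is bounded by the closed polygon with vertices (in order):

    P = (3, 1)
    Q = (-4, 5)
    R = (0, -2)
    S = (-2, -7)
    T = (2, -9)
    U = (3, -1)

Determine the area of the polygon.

43

P→Q: (3)(5) − (-4)(1) = 19
Q→R: (-4)(-2) − (0)(5) = 8
R→S: (0)(-7) − (-2)(-2) = -4
S→T: (-2)(-9) − (2)(-7) = 32
T→U: (2)(-1) − (3)(-9) = 25
U→P: (3)(1) − (3)(-1) = 6
Σ = 86
Area = |Σ|/2 = 43.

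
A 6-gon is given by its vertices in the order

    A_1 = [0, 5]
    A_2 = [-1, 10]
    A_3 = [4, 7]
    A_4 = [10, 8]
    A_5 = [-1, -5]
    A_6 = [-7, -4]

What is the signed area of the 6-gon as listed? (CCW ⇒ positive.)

A_1→A_2: (0)(10) − (-1)(5) = 5
A_2→A_3: (-1)(7) − (4)(10) = -47
A_3→A_4: (4)(8) − (10)(7) = -38
A_4→A_5: (10)(-5) − (-1)(8) = -42
A_5→A_6: (-1)(-4) − (-7)(-5) = -31
A_6→A_1: (-7)(5) − (0)(-4) = -35
Σ = -188
Signed area = Σ/2 = -94 (negative ⇒ clockwise traversal).

-94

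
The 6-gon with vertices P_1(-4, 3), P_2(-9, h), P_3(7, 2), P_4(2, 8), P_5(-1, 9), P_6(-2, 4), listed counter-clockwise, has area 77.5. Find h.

-4

The doubled signed area Σ (x_i y_{i+1} − x_{i+1} y_i) is linear in h.
With h=0 it equals 111; the coefficient of h is -11 (from the two edges through P_2).
So -11·h + 111 = 2·77.5 = 155 ⇒ h = -4.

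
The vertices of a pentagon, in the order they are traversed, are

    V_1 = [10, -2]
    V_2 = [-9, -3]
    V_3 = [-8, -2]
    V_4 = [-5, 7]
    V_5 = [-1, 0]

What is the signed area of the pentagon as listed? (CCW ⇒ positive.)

Apply the shoelace (surveyor's) formula: 2A = Σ (x_i·y_{i+1} − x_{i+1}·y_i), indices taken mod 5.
Σ = (-48) + (-6) + (-66) + (7) + (2) = -111
Signed area = Σ/2 = -55.5 (negative ⇒ clockwise traversal).

-55.5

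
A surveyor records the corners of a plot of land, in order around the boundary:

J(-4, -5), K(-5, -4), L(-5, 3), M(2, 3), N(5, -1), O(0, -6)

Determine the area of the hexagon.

Σ = (-9) + (-35) + (-21) + (-17) + (-30) + (-24) = -136
Area = |Σ|/2 = 68.

68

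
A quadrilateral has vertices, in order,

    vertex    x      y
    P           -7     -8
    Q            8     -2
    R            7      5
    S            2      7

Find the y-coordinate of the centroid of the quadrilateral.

-61/204

Apply the shoelace formula. First the cross-terms c_i = x_i·y_{i+1} − x_{i+1}·y_i:
  78, 54, 39, 33  ⇒  2A = 204, A = 102.
Then Σ (y_i + y_{i+1})·c_i = -183, so ȳ = -183 / (6·102) = -61/204.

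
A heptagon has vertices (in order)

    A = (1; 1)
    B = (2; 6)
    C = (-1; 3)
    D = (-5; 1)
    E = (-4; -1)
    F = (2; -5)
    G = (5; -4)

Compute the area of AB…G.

43.5

Σ = (4) + (12) + (14) + (9) + (22) + (17) + (9) = 87
Area = |Σ|/2 = 43.5.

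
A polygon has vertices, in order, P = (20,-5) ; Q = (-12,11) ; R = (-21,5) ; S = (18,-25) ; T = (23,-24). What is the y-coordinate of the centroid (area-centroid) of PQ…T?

Apply the shoelace (surveyor's) formula. First the cross-terms c_i = x_i·y_{i+1} − x_{i+1}·y_i:
  160, 171, 435, 143, 365  ⇒  2A = 1274, A = 637.
Then Σ (y_i + y_{i+1})·c_i = -22596, so ȳ = -22596 / (6·637) = -538/91.

-538/91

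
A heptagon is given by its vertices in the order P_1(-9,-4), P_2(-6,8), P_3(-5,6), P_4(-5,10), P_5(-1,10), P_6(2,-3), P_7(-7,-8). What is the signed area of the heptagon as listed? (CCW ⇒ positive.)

P_1→P_2: (-9)(8) − (-6)(-4) = -96
P_2→P_3: (-6)(6) − (-5)(8) = 4
P_3→P_4: (-5)(10) − (-5)(6) = -20
P_4→P_5: (-5)(10) − (-1)(10) = -40
P_5→P_6: (-1)(-3) − (2)(10) = -17
P_6→P_7: (2)(-8) − (-7)(-3) = -37
P_7→P_1: (-7)(-4) − (-9)(-8) = -44
Σ = -250
Signed area = Σ/2 = -125 (negative ⇒ clockwise traversal).

-125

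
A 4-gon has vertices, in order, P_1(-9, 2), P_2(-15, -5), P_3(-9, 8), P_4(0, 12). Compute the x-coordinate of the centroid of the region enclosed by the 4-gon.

-8

Apply the shoelace (surveyor's) formula. First the cross-terms c_i = x_i·y_{i+1} − x_{i+1}·y_i:
  75, -165, -108, 108  ⇒  2A = -90, A = -45.
Then Σ (x_i + x_{i+1})·c_i = 2160, so x̄ = 2160 / (6·(-45)) = -8.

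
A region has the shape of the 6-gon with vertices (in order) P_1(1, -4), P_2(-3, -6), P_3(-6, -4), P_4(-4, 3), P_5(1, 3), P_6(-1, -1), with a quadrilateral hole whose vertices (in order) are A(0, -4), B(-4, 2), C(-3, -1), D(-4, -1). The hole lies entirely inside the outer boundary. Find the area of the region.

37.5

Outer boundary:
Apply the surveyor's formula: 2A = Σ (x_i·y_{i+1} − x_{i+1}·y_i), indices taken mod 6.
Cross-terms: -18, -24, -34, -15, 2, 5  ⇒  Σ = -84
Area = |Σ|/2 = 42.
Hole:
Apply Gauss's area formula: 2A = Σ (x_i·y_{i+1} − x_{i+1}·y_i), indices taken mod 4.
Cross-terms: -16, 10, -1, 16  ⇒  Σ = 9
Area = |Σ|/2 = 4.5.
Net area = 42 − 4.5 = 37.5.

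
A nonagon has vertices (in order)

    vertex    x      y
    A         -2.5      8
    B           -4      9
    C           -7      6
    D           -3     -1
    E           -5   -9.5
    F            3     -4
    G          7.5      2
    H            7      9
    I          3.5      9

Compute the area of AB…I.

158.5

Σ = (9.5) + (39) + (25) + (23.5) + (48.5) + (36) + (53.5) + (31.5) + (50.5) = 317
Area = |Σ|/2 = 158.5.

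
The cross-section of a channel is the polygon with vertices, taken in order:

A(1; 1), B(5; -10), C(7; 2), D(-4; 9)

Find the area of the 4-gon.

61.5

Apply Gauss's area formula: 2A = Σ (x_i·y_{i+1} − x_{i+1}·y_i), indices taken mod 4.
Σ = (-15) + (80) + (71) + (-13) = 123
Area = |Σ|/2 = 61.5.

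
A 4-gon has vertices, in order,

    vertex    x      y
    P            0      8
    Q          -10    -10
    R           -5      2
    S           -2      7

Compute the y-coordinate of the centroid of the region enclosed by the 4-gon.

119/111

Apply Gauss's area formula. First the cross-terms c_i = x_i·y_{i+1} − x_{i+1}·y_i:
  80, -70, -31, -16  ⇒  2A = -37, A = -18.5.
Then Σ (y_i + y_{i+1})·c_i = -119, so ȳ = -119 / (6·(-18.5)) = 119/111.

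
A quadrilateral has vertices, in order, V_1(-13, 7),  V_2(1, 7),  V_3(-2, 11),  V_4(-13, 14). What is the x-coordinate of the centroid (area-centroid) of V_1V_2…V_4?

-140/19

Apply the shoelace formula. First the cross-terms c_i = x_i·y_{i+1} − x_{i+1}·y_i:
  -98, 25, 115, 91  ⇒  2A = 133, A = 66.5.
Then Σ (x_i + x_{i+1})·c_i = -2940, so x̄ = -2940 / (6·66.5) = -140/19.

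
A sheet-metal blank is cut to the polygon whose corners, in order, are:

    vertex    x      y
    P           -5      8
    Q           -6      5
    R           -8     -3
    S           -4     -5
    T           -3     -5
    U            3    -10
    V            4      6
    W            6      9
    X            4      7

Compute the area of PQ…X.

Σ = (23) + (58) + (28) + (5) + (45) + (58) + (0) + (6) + (67) = 290
Area = |Σ|/2 = 145.

145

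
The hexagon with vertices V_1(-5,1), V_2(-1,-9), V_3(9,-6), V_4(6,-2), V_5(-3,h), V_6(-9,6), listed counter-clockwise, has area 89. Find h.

The doubled signed area Σ (x_i y_{i+1} − x_{i+1} y_i) is linear in h.
With h=0 it equals 148; the coefficient of h is 15 (from the two edges through V_5).
So 15·h + 148 = 2·89 = 178 ⇒ h = 2.

2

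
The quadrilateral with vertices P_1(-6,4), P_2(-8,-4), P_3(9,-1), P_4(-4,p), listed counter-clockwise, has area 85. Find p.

The doubled signed area Σ (x_i y_{i+1} − x_{i+1} y_i) is linear in p.
With p=0 it equals 80; the coefficient of p is 15 (from the two edges through P_4).
So 15·p + 80 = 2·85 = 170 ⇒ p = 6.

6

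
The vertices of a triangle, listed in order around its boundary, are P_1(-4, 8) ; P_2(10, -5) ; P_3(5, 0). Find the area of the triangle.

Cross-terms: -60, 25, 40  ⇒  Σ = 5
Area = |Σ|/2 = 2.5.

2.5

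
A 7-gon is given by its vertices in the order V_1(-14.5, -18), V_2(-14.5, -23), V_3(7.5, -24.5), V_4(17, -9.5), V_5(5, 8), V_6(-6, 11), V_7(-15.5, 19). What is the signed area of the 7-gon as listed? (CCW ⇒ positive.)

921.5

Apply the shoelace formula: 2A = Σ (x_i·y_{i+1} − x_{i+1}·y_i), indices taken mod 7.
Σ = (72.5) + (527.75) + (345.25) + (183.5) + (103) + (56.5) + (554.5) = 1843
Signed area = Σ/2 = 921.5 (positive ⇒ counter-clockwise traversal).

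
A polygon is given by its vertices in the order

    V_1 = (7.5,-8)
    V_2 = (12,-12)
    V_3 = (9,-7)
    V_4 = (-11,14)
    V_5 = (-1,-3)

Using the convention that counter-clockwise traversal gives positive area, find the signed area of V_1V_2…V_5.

78.25

V_1→V_2: (7.5)(-12) − (12)(-8) = 6
V_2→V_3: (12)(-7) − (9)(-12) = 24
V_3→V_4: (9)(14) − (-11)(-7) = 49
V_4→V_5: (-11)(-3) − (-1)(14) = 47
V_5→V_1: (-1)(-8) − (7.5)(-3) = 30.5
Σ = 156.5
Signed area = Σ/2 = 78.25 (positive ⇒ counter-clockwise traversal).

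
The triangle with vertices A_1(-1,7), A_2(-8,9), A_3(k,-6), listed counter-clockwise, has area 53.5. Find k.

-9

The doubled signed area Σ (x_i y_{i+1} − x_{i+1} y_i) is linear in k.
With k=0 it equals 89; the coefficient of k is -2 (from the two edges through A_3).
So -2·k + 89 = 2·53.5 = 107 ⇒ k = -9.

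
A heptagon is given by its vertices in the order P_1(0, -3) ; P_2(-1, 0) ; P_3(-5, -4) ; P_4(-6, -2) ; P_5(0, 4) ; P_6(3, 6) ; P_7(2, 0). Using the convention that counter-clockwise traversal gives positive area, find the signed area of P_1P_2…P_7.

-33.5

Apply the surveyor's formula: 2A = Σ (x_i·y_{i+1} − x_{i+1}·y_i), indices taken mod 7.
Σ = (-3) + (4) + (-14) + (-24) + (-12) + (-12) + (-6) = -67
Signed area = Σ/2 = -33.5 (negative ⇒ clockwise traversal).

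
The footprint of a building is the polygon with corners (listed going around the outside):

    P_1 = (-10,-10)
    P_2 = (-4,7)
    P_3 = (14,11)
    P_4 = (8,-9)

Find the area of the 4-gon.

Σ = (-110) + (-142) + (-214) + (-170) = -636
Area = |Σ|/2 = 318.

318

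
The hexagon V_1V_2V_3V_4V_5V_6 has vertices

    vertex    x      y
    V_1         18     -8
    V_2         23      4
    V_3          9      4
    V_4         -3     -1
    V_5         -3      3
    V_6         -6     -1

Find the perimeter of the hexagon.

74

|V_1V_2| = √((5)² + (12)²) = √169 = 13
|V_2V_3| = √((-14)² + (0)²) = √196 = 14
|V_3V_4| = √((-12)² + (-5)²) = √169 = 13
|V_4V_5| = √((0)² + (4)²) = √16 = 4
|V_5V_6| = √((-3)² + (-4)²) = √25 = 5
|V_6V_1| = √((24)² + (-7)²) = √625 = 25
Perimeter = 13 + 14 + 13 + 4 + 5 + 25 = 74.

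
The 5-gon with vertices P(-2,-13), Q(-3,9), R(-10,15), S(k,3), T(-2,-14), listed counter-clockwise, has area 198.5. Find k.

The doubled signed area Σ (x_i y_{i+1} − x_{i+1} y_i) is linear in k.
With k=0 it equals -38; the coefficient of k is -29 (from the two edges through S).
So -29·k + -38 = 2·198.5 = 397 ⇒ k = -15.

-15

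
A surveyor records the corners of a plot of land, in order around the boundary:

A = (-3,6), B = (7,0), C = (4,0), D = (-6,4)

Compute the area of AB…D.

25

Apply the shoelace (surveyor's) formula: 2A = Σ (x_i·y_{i+1} − x_{i+1}·y_i), indices taken mod 4.
Cross-terms: -42, 0, 16, -24  ⇒  Σ = -50
Area = |Σ|/2 = 25.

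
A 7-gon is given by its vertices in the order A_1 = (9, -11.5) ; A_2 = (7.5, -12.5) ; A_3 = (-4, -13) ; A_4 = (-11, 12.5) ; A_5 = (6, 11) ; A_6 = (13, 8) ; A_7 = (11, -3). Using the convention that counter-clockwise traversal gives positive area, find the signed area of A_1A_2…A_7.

-442.125

Apply Gauss's area formula: 2A = Σ (x_i·y_{i+1} − x_{i+1}·y_i), indices taken mod 7.
A_1→A_2: (9)(-12.5) − (7.5)(-11.5) = -26.25
A_2→A_3: (7.5)(-13) − (-4)(-12.5) = -147.5
A_3→A_4: (-4)(12.5) − (-11)(-13) = -193
A_4→A_5: (-11)(11) − (6)(12.5) = -196
A_5→A_6: (6)(8) − (13)(11) = -95
A_6→A_7: (13)(-3) − (11)(8) = -127
A_7→A_1: (11)(-11.5) − (9)(-3) = -99.5
Σ = -884.25
Signed area = Σ/2 = -442.125 (negative ⇒ clockwise traversal).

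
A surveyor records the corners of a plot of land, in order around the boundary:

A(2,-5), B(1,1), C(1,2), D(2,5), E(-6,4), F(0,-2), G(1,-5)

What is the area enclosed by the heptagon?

Apply the shoelace (surveyor's) formula: 2A = Σ (x_i·y_{i+1} − x_{i+1}·y_i), indices taken mod 7.
A→B: (2)(1) − (1)(-5) = 7
B→C: (1)(2) − (1)(1) = 1
C→D: (1)(5) − (2)(2) = 1
D→E: (2)(4) − (-6)(5) = 38
E→F: (-6)(-2) − (0)(4) = 12
F→G: (0)(-5) − (1)(-2) = 2
G→A: (1)(-5) − (2)(-5) = 5
Σ = 66
Area = |Σ|/2 = 33.

33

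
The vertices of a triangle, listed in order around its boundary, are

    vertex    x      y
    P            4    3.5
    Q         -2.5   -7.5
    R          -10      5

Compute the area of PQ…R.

Apply the surveyor's formula: 2A = Σ (x_i·y_{i+1} − x_{i+1}·y_i), indices taken mod 3.
Σ = (-21.25) + (-87.5) + (-55) = -163.75
Area = |Σ|/2 = 81.875.

81.875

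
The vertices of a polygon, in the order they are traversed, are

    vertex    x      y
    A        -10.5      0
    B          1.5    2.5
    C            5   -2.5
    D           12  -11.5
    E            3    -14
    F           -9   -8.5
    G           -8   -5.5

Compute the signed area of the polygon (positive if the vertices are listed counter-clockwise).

-215.625

Cross-terms: -26.25, -16.25, -27.5, -133.5, -151.5, -18.5, -57.75  ⇒  Σ = -431.25
Signed area = Σ/2 = -215.625 (negative ⇒ clockwise traversal).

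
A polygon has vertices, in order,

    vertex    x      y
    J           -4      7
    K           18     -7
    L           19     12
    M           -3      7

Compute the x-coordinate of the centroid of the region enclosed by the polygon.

Apply the shoelace formula. First the cross-terms c_i = x_i·y_{i+1} − x_{i+1}·y_i:
  -98, 349, 169, 7  ⇒  2A = 427, A = 213.5.
Then Σ (x_i + x_{i+1})·c_i = 14196, so x̄ = 14196 / (6·213.5) = 676/61.

676/61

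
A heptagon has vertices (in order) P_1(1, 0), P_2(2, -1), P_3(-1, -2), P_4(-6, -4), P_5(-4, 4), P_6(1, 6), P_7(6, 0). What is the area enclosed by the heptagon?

Apply Gauss's area formula: 2A = Σ (x_i·y_{i+1} − x_{i+1}·y_i), indices taken mod 7.
Σ = (-1) + (-5) + (-8) + (-40) + (-28) + (-36) + (0) = -118
Area = |Σ|/2 = 59.

59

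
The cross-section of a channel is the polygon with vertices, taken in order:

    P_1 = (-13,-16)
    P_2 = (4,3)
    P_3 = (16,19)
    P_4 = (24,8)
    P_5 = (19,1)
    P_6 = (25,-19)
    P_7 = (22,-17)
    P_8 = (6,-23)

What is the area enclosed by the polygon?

Apply the shoelace (surveyor's) formula: 2A = Σ (x_i·y_{i+1} − x_{i+1}·y_i), indices taken mod 8.
Cross-terms: 25, 28, -328, -128, -386, -7, -404, -395  ⇒  Σ = -1595
Area = |Σ|/2 = 797.5.

797.5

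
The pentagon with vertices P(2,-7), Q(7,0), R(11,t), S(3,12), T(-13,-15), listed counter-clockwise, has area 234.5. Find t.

Write out the shoelace sum; only the two edges meeting at R involve t:
2·Area = [(7·t − 11·0) + (11·12 − 3·t)] + 281
       = 4·t + 413 = 469
⇒ t = 14.

14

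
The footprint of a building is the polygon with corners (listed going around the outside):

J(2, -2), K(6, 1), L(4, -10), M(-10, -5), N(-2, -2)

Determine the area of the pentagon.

Apply Gauss's area formula: 2A = Σ (x_i·y_{i+1} − x_{i+1}·y_i), indices taken mod 5.
J→K: (2)(1) − (6)(-2) = 14
K→L: (6)(-10) − (4)(1) = -64
L→M: (4)(-5) − (-10)(-10) = -120
M→N: (-10)(-2) − (-2)(-5) = 10
N→J: (-2)(-2) − (2)(-2) = 8
Σ = -152
Area = |Σ|/2 = 76.

76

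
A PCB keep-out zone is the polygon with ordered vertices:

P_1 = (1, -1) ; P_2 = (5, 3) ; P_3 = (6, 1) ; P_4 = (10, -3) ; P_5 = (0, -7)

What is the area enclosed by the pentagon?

Cross-terms: 8, -13, -28, -70, 7  ⇒  Σ = -96
Area = |Σ|/2 = 48.

48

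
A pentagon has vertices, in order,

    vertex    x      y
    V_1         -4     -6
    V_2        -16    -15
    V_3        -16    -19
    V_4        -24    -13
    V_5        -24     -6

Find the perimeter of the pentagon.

56

|V_1V_2| = √((-12)² + (-9)²) = √225 = 15
|V_2V_3| = √((0)² + (-4)²) = √16 = 4
|V_3V_4| = √((-8)² + (6)²) = √100 = 10
|V_4V_5| = √((0)² + (7)²) = √49 = 7
|V_5V_1| = √((20)² + (0)²) = √400 = 20
Perimeter = 15 + 4 + 10 + 7 + 20 = 56.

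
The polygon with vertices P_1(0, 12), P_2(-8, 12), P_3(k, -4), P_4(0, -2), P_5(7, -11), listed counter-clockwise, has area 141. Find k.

Write out the shoelace sum; only the two edges meeting at P_3 involve k:
2·Area = [((-8)·(-4) − k·12) + (k·(-2) − 0·(-4))] + 194
       = -14·k + 226 = 282
⇒ k = -4.

-4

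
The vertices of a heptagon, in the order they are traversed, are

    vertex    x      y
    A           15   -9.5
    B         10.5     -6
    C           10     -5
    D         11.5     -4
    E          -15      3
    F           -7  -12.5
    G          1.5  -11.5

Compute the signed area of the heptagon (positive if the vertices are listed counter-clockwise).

237.625

Σ = (9.75) + (7.5) + (17.5) + (-25.5) + (208.5) + (99.25) + (158.25) = 475.25
Signed area = Σ/2 = 237.625 (positive ⇒ counter-clockwise traversal).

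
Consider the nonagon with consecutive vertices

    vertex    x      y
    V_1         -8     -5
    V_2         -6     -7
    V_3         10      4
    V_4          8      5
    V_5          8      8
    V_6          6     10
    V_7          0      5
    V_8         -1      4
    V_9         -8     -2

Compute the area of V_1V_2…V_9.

119.5

Apply Gauss's area formula: 2A = Σ (x_i·y_{i+1} − x_{i+1}·y_i), indices taken mod 9.
Σ = (26) + (46) + (18) + (24) + (32) + (30) + (5) + (34) + (24) = 239
Area = |Σ|/2 = 119.5.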